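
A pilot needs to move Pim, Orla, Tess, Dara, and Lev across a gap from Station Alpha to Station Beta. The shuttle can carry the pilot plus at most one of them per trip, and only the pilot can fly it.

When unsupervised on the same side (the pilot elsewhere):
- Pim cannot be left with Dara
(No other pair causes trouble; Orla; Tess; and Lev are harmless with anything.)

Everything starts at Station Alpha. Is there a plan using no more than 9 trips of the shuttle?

Yes

Yes — this plan uses 9 crossings (≤ 9):
1. Pilot goes to Station Beta with Pim.  [Station Alpha: Dara, Lev, Orla, Tess | Station Beta: Pim]
2. Pilot goes back to Station Alpha alone.  [Station Alpha: Dara, Lev, Orla, Tess | Station Beta: Pim]
3. Pilot goes to Station Beta with Orla.  [Station Alpha: Dara, Lev, Tess | Station Beta: Orla, Pim]
4. Pilot goes back to Station Alpha alone.  [Station Alpha: Dara, Lev, Tess | Station Beta: Orla, Pim]
5. Pilot goes to Station Beta with Tess.  [Station Alpha: Dara, Lev | Station Beta: Orla, Pim, Tess]
6. Pilot goes back to Station Alpha alone.  [Station Alpha: Dara, Lev | Station Beta: Orla, Pim, Tess]
7. Pilot goes to Station Beta with Lev.  [Station Alpha: Dara | Station Beta: Lev, Orla, Pim, Tess]
8. Pilot goes back to Station Alpha alone.  [Station Alpha: Dara | Station Beta: Lev, Orla, Pim, Tess]
9. Pilot goes to Station Beta with Dara.  [Station Alpha: — | Station Beta: Dara, Lev, Orla, Pim, Tess]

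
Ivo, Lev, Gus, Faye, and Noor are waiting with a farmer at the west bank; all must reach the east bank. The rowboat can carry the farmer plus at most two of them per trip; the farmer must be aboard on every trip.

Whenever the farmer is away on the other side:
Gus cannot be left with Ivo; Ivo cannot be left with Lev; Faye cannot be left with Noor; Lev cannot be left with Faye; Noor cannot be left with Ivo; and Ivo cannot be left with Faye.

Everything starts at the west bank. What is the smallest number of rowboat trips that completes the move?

7

Counting alone: the farmer can take at most 2 across per trip to the east bank, so moving all 5 needs at least 3 loaded trips out, with a return between consecutive ones — at least 5 crossings.
The safety rule pushes this higher. Following every safe sequence of crossings, the most of the 5 that can be at the east bank as the rowboat arrives there on crossing 5 is 4 — never all 5.
So no plan with fewer than 7 crossings exists, and this one achieves 7:
1. Farmer goes to the east bank with Faye and Ivo.  [the west bank: Gus, Lev, Noor | the east bank: Faye, Ivo]
2. Farmer goes back to the west bank with Ivo.  [the west bank: Gus, Ivo, Lev, Noor | the east bank: Faye]
3. Farmer goes to the east bank with Gus and Ivo.  [the west bank: Lev, Noor | the east bank: Faye, Gus, Ivo]
4. Farmer goes back to the west bank with Ivo.  [the west bank: Ivo, Lev, Noor | the east bank: Faye, Gus]
5. Farmer goes to the east bank with Lev and Noor.  [the west bank: Ivo | the east bank: Faye, Gus, Lev, Noor]
6. Farmer goes back to the west bank with Faye.  [the west bank: Faye, Ivo | the east bank: Gus, Lev, Noor]
7. Farmer goes to the east bank with Faye and Ivo.  [the west bank: — | the east bank: Faye, Gus, Ivo, Lev, Noor]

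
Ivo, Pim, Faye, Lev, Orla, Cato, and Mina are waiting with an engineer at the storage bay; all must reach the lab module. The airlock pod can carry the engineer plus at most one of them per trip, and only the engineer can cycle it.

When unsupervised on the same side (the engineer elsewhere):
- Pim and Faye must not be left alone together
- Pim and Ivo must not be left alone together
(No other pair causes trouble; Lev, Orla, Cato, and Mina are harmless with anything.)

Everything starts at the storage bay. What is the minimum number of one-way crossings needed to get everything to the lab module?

Counting alone: the engineer can take at most 1 across per trip to the lab module, so moving all 7 needs at least 7 loaded trips out, with a return between consecutive ones — at least 13 crossings.
The safety rule pushes this higher. Following every safe sequence of crossings, the most of the 7 that can be at the lab module as the airlock pod arrives there on crossing 13 is 6 — never all 7.
So no plan with fewer than 15 crossings exists, and this one achieves 15:
1. Engineer goes to the lab module with Pim.
2. Engineer goes back to the storage bay alone.
3. Engineer goes to the lab module with Ivo.
4. Engineer goes back to the storage bay with Pim.
5. Engineer goes to the lab module with Faye.
6. Engineer goes back to the storage bay alone.
7. Engineer goes to the lab module with Lev.
8. Engineer goes back to the storage bay alone.
9. Engineer goes to the lab module with Orla.
10. Engineer goes back to the storage bay alone.
11. Engineer goes to the lab module with Cato.
12. Engineer goes back to the storage bay alone.
13. Engineer goes to the lab module with Mina.
14. Engineer goes back to the storage bay alone.
15. Engineer goes to the lab module with Pim.

15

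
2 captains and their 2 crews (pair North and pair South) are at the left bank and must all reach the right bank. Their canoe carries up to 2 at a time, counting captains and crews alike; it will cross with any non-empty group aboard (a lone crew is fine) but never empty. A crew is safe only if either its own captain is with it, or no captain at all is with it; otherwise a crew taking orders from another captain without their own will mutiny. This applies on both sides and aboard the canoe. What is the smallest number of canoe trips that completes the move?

Counting alone: each trip to the right bank takes at most 2 across and each return brings at least 1 back, so after t trips out (and t−1 returns) at most 2t − (t−1) of the 4 are across; that first reaches 4 at t = 3, so at least 5 crossings are needed.
The plan below uses exactly 5 crossings, so it is optimal:
1. captain North and crew North cross → the right bank.
2. captain North crosses ← the left bank.
3. captain North and captain South cross → the right bank.
4. captain South crosses ← the left bank.
5. captain South and crew South cross → the right bank.

5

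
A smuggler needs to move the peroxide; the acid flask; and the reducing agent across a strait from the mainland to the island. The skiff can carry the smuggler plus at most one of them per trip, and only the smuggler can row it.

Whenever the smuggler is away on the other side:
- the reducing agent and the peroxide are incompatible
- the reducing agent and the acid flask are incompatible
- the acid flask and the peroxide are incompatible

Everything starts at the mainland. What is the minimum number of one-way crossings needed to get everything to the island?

impossible

Whatever the first load, the items left behind include a forbidden pair without the smuggler. No opening move is safe, so no plan exists.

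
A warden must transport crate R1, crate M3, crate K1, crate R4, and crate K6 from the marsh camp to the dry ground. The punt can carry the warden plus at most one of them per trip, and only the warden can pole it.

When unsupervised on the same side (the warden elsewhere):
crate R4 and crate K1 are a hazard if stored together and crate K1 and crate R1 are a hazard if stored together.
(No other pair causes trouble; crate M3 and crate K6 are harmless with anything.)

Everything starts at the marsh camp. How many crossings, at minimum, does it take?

Counting alone: the warden can take at most 1 across per trip to the dry ground, so moving all 5 needs at least 5 loaded trips out, with a return between consecutive ones — at least 9 crossings.
The safety rule pushes this higher. Following every safe sequence of crossings, the most of the 5 that can be at the dry ground as the punt arrives there on crossing 9 is 4 — never all 5.
So no plan with fewer than 11 crossings exists, and this one achieves 11:
1. Warden goes to the dry ground with crate K1.  [the marsh camp: crate K6, crate M3, crate R1, crate R4 | the dry ground: crate K1]
2. Warden goes back to the marsh camp alone.  [the marsh camp: crate K6, crate M3, crate R1, crate R4 | the dry ground: crate K1]
3. Warden goes to the dry ground with crate R1.  [the marsh camp: crate K6, crate M3, crate R4 | the dry ground: crate K1, crate R1]
4. Warden goes back to the marsh camp with crate K1.  [the marsh camp: crate K1, crate K6, crate M3, crate R4 | the dry ground: crate R1]
5. Warden goes to the dry ground with crate R4.  [the marsh camp: crate K1, crate K6, crate M3 | the dry ground: crate R1, crate R4]
6. Warden goes back to the marsh camp alone.  [the marsh camp: crate K1, crate K6, crate M3 | the dry ground: crate R1, crate R4]
7. Warden goes to the dry ground with crate M3.  [the marsh camp: crate K1, crate K6 | the dry ground: crate M3, crate R1, crate R4]
8. Warden goes back to the marsh camp alone.  [the marsh camp: crate K1, crate K6 | the dry ground: crate M3, crate R1, crate R4]
9. Warden goes to the dry ground with crate K6.  [the marsh camp: crate K1 | the dry ground: crate K6, crate M3, crate R1, crate R4]
10. Warden goes back to the marsh camp alone.  [the marsh camp: crate K1 | the dry ground: crate K6, crate M3, crate R1, crate R4]
11. Warden goes to the dry ground with crate K1.  [the marsh camp: — | the dry ground: crate K1, crate K6, crate M3, crate R1, crate R4]

11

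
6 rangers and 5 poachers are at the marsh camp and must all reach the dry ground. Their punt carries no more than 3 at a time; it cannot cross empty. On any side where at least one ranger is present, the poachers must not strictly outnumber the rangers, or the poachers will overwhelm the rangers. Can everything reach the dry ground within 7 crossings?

No

Counting alone: each trip to the dry ground takes at most 3 across and each return brings at least 1 back, so after t trips out (and t−1 returns) at most 3t − (t−1) of the 11 are across; that first reaches 11 at t = 5, so at least 9 crossings are needed.
Since 7 < 9, 7 crossings cannot be enough. (The shortest complete plan in fact takes 9:)
1. 3 poachers → the dry ground.  (the marsh camp: 6R 2P; the dry ground: 0R 3P)
2. 1 poacher ← the marsh camp.  (the marsh camp: 6R 3P; the dry ground: 0R 2P)
3. 3 rangers → the dry ground.  (the marsh camp: 3R 3P; the dry ground: 3R 2P)
4. 1 ranger ← the marsh camp.  (the marsh camp: 4R 3P; the dry ground: 2R 2P)
5. 2 rangers and 1 poacher → the dry ground.  (the marsh camp: 2R 2P; the dry ground: 4R 3P)
6. 1 ranger ← the marsh camp.  (the marsh camp: 3R 2P; the dry ground: 3R 3P)
7. 2 rangers and 1 poacher → the dry ground.  (the marsh camp: 1R 1P; the dry ground: 5R 4P)
8. 1 ranger ← the marsh camp.  (the marsh camp: 2R 1P; the dry ground: 4R 4P)
9. 2 rangers and 1 poacher → the dry ground.  (the marsh camp: 0R 0P; the dry ground: 6R 5P)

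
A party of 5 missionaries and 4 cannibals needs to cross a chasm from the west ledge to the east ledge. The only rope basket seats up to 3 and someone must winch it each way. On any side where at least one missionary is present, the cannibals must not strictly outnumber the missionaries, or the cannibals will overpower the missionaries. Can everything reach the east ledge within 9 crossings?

Yes

Yes — this plan uses 7 crossings (≤ 9):
1. 3 cannibals → the east ledge.  (the west ledge: 5M 1C; the east ledge: 0M 3C)
2. 1 cannibal ← the west ledge.  (the west ledge: 5M 2C; the east ledge: 0M 2C)
3. 3 missionaries → the east ledge.  (the west ledge: 2M 2C; the east ledge: 3M 2C)
4. 1 missionary ← the west ledge.  (the west ledge: 3M 2C; the east ledge: 2M 2C)
5. 2 missionaries and 1 cannibal → the east ledge.  (the west ledge: 1M 1C; the east ledge: 4M 3C)
6. 1 missionary ← the west ledge.  (the west ledge: 2M 1C; the east ledge: 3M 3C)
7. 2 missionaries and 1 cannibal → the east ledge.  (the west ledge: 0M 0C; the east ledge: 5M 4C)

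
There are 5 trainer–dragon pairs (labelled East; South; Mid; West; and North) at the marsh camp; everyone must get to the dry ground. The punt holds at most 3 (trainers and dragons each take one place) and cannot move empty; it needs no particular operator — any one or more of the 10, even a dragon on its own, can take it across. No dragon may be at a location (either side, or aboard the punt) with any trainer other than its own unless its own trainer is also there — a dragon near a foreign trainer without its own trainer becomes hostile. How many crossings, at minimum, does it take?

Counting alone: each trip to the dry ground takes at most 3 across and each return brings at least 1 back, so after t trips out (and t−1 returns) at most 3t − (t−1) of the 10 are across; that first reaches 10 at t = 5, so at least 9 crossings are needed.
The safety rule pushes this higher. Following every safe sequence of crossings, the most of the 10 that can be at the dry ground as the punt arrives there on crossing 9 is 9 — never all 10.
So no plan with fewer than 11 crossings exists, and this one achieves 11:
1. dragon East and trainer East cross → the dry ground.
2. trainer East crosses ← the marsh camp.
3. dragon Mid, dragon South, and dragon West cross → the dry ground.
4. dragon East crosses ← the marsh camp.
5. trainer Mid, trainer South, and trainer West cross → the dry ground.
6. dragon South and trainer South cross ← the marsh camp.
7. trainer East, trainer North, and trainer South cross → the dry ground.
8. dragon Mid crosses ← the marsh camp.
9. dragon East and dragon South cross → the dry ground.
10. dragon East crosses ← the marsh camp.
11. dragon East, dragon Mid, and dragon North cross → the dry ground.

11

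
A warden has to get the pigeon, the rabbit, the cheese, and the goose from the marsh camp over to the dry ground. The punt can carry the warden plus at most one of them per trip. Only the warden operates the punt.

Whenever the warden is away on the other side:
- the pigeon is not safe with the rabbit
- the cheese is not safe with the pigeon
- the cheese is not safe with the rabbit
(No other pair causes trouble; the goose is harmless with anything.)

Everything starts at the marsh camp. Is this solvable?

No

Whatever the first load, the items left behind include a forbidden pair without the warden. No opening move is safe, so no plan exists.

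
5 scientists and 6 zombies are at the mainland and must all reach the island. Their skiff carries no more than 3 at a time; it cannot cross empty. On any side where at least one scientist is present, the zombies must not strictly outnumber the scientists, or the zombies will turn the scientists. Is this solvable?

No

The zombies already outnumber the scientists at the mainland before anyone moves, so the starting position itself is disallowed.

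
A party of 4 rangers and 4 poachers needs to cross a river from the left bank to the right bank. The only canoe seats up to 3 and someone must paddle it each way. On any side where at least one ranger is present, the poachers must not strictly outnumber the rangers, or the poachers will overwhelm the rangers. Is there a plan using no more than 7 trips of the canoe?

No

Counting alone: each trip to the right bank takes at most 3 across and each return brings at least 1 back, so after t trips out (and t−1 returns) at most 3t − (t−1) of the 8 are across; that first reaches 8 at t = 4, so at least 7 crossings are needed.
The safety rule pushes this higher. Following every safe sequence of crossings, the most of the 8 that can be at the right bank as the canoe arrives there on crossing 7 is 7 — never all 8.
So the move cannot be finished within 7 crossings. (The shortest complete plan takes 9:)
1. 2 poachers → the right bank.  (the left bank: 4R 2P; the right bank: 0R 2P)
2. 1 poacher ← the left bank.  (the left bank: 4R 3P; the right bank: 0R 1P)
3. 3 poachers → the right bank.  (the left bank: 4R 0P; the right bank: 0R 4P)
4. 1 poacher ← the left bank.  (the left bank: 4R 1P; the right bank: 0R 3P)
5. 3 rangers → the right bank.  (the left bank: 1R 1P; the right bank: 3R 3P)
6. 1 ranger and 1 poacher ← the left bank.  (the left bank: 2R 2P; the right bank: 2R 2P)
7. 2 rangers → the right bank.  (the left bank: 0R 2P; the right bank: 4R 2P)
8. 1 poacher ← the left bank.  (the left bank: 0R 3P; the right bank: 4R 1P)
9. 3 poachers → the right bank.  (the left bank: 0R 0P; the right bank: 4R 4P)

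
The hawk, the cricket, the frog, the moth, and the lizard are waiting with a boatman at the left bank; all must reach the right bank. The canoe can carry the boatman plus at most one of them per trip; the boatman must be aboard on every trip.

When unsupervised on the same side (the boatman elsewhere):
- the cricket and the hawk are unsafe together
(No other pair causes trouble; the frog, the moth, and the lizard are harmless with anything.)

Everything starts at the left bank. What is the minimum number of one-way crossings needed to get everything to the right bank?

9

Counting alone: the boatman can take at most 1 across per trip to the right bank, so moving all 5 needs at least 5 loaded trips out, with a return between consecutive ones — at least 9 crossings.
The plan below uses exactly 9 crossings, so it is optimal:
1. Boatman goes to the right bank with the hawk.
2. Boatman goes back to the left bank alone.
3. Boatman goes to the right bank with the frog.
4. Boatman goes back to the left bank alone.
5. Boatman goes to the right bank with the moth.
6. Boatman goes back to the left bank alone.
7. Boatman goes to the right bank with the lizard.
8. Boatman goes back to the left bank alone.
9. Boatman goes to the right bank with the cricket.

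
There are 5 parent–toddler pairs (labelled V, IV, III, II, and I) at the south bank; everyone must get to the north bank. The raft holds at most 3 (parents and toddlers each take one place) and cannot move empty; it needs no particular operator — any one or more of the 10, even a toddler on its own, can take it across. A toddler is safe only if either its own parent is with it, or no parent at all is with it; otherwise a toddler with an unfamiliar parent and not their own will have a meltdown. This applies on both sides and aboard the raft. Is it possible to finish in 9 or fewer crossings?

Counting alone: each trip to the north bank takes at most 3 across and each return brings at least 1 back, so after t trips out (and t−1 returns) at most 3t − (t−1) of the 10 are across; that first reaches 10 at t = 5, so at least 9 crossings are needed.
The safety rule pushes this higher. Following every safe sequence of crossings, the most of the 10 that can be at the north bank as the raft arrives there on crossing 9 is 9 — never all 10.
So the move cannot be finished within 9 crossings. (The shortest complete plan takes 11:)
1. parent V and toddler V cross → the north bank.
2. parent V crosses ← the south bank.
3. toddler II, toddler III, and toddler IV cross → the north bank.
4. toddler V crosses ← the south bank.
5. parent II, parent III, and parent IV cross → the north bank.
6. parent IV and toddler IV cross ← the south bank.
7. parent I, parent IV, and parent V cross → the north bank.
8. toddler III crosses ← the south bank.
9. toddler IV and toddler V cross → the north bank.
10. toddler V crosses ← the south bank.
11. toddler I, toddler III, and toddler V cross → the north bank.

No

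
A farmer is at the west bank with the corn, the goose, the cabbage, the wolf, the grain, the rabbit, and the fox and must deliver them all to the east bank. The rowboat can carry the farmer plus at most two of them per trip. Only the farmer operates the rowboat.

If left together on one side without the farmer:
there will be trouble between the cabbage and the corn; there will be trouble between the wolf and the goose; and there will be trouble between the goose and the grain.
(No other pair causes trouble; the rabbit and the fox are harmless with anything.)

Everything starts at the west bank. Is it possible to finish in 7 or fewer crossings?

Yes — this plan uses 7 crossings (≤ 7):
1. Farmer goes to the east bank with the corn and the goose.
2. Farmer goes back to the west bank alone.
3. Farmer goes to the east bank with the grain and the wolf.
4. Farmer goes back to the west bank with the goose.
5. Farmer goes to the east bank with the fox and the rabbit.
6. Farmer goes back to the west bank alone.
7. Farmer goes to the east bank with the cabbage and the goose.

Yes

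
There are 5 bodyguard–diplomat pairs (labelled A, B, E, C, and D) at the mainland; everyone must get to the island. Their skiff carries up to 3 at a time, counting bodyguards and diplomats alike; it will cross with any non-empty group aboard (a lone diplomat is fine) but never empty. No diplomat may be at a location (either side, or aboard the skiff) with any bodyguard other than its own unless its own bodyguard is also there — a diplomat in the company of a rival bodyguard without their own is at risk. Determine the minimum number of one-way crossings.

11

Counting alone: each trip to the island takes at most 3 across and each return brings at least 1 back, so after t trips out (and t−1 returns) at most 3t − (t−1) of the 10 are across; that first reaches 10 at t = 5, so at least 9 crossings are needed.
The safety rule pushes this higher. Following every safe sequence of crossings, the most of the 10 that can be at the island as the skiff arrives there on crossing 9 is 9 — never all 10.
So no plan with fewer than 11 crossings exists, and this one achieves 11:
1. bodyguard A and diplomat A cross → the island.
2. bodyguard A crosses ← the mainland.
3. diplomat B, diplomat C, and diplomat E cross → the island.
4. diplomat A crosses ← the mainland.
5. bodyguard B, bodyguard C, and bodyguard E cross → the island.
6. bodyguard B and diplomat B cross ← the mainland.
7. bodyguard A, bodyguard B, and bodyguard D cross → the island.
8. diplomat E crosses ← the mainland.
9. diplomat A and diplomat B cross → the island.
10. diplomat A crosses ← the mainland.
11. diplomat A, diplomat D, and diplomat E cross → the island.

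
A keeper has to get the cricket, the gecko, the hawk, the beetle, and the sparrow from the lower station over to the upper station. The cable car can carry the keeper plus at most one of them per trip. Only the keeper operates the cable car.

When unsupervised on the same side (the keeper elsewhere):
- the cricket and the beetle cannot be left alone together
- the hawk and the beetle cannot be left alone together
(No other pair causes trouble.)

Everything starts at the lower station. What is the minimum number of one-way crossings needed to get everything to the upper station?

11

Counting alone: the keeper can take at most 1 across per trip to the upper station, so moving all 5 needs at least 5 loaded trips out, with a return between consecutive ones — at least 9 crossings.
The safety rule pushes this higher. Following every safe sequence of crossings, the most of the 5 that can be at the upper station as the cable car arrives there on crossing 9 is 4 — never all 5.
So no plan with fewer than 11 crossings exists, and this one achieves 11:
1. Keeper goes to the upper station with the beetle.  [the lower station: the cricket, the gecko, the hawk, the sparrow | the upper station: the beetle]
2. Keeper goes back to the lower station alone.  [the lower station: the cricket, the gecko, the hawk, the sparrow | the upper station: the beetle]
3. Keeper goes to the upper station with the cricket.  [the lower station: the gecko, the hawk, the sparrow | the upper station: the beetle, the cricket]
4. Keeper goes back to the lower station with the beetle.  [the lower station: the beetle, the gecko, the hawk, the sparrow | the upper station: the cricket]
5. Keeper goes to the upper station with the hawk.  [the lower station: the beetle, the gecko, the sparrow | the upper station: the cricket, the hawk]
6. Keeper goes back to the lower station alone.  [the lower station: the beetle, the gecko, the sparrow | the upper station: the cricket, the hawk]
7. Keeper goes to the upper station with the gecko.  [the lower station: the beetle, the sparrow | the upper station: the cricket, the gecko, the hawk]
8. Keeper goes back to the lower station alone.  [the lower station: the beetle, the sparrow | the upper station: the cricket, the gecko, the hawk]
9. Keeper goes to the upper station with the sparrow.  [the lower station: the beetle | the upper station: the cricket, the gecko, the hawk, the sparrow]
10. Keeper goes back to the lower station alone.  [the lower station: the beetle | the upper station: the cricket, the gecko, the hawk, the sparrow]
11. Keeper goes to the upper station with the beetle.  [the lower station: — | the upper station: the beetle, the cricket, the gecko, the hawk, the sparrow]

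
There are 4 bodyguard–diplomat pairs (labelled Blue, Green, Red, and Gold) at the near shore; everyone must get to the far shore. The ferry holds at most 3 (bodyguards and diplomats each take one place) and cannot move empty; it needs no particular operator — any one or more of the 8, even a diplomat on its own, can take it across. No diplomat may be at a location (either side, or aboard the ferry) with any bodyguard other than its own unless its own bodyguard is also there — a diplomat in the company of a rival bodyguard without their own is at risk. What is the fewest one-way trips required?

9

Counting alone: each trip to the far shore takes at most 3 across and each return brings at least 1 back, so after t trips out (and t−1 returns) at most 3t − (t−1) of the 8 are across; that first reaches 8 at t = 4, so at least 7 crossings are needed.
The safety rule pushes this higher. Following every safe sequence of crossings, the most of the 8 that can be at the far shore as the ferry arrives there on crossing 7 is 7 — never all 8.
So no plan with fewer than 9 crossings exists, and this one achieves 9:
1. bodyguard Blue and diplomat Blue cross → the far shore.
2. bodyguard Blue crosses ← the near shore.
3. bodyguard Blue, bodyguard Green, and diplomat Green cross → the far shore.
4. bodyguard Blue and diplomat Blue cross ← the near shore.
5. bodyguard Blue, bodyguard Gold, and bodyguard Red cross → the far shore.
6. diplomat Green crosses ← the near shore.
7. diplomat Blue and diplomat Green cross → the far shore.
8. diplomat Blue crosses ← the near shore.
9. diplomat Blue, diplomat Gold, and diplomat Red cross → the far shore.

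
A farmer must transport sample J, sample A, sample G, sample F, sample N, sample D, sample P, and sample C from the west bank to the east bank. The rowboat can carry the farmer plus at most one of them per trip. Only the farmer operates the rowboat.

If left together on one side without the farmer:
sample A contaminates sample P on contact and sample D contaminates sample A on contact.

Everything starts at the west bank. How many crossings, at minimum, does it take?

17

Counting alone: the farmer can take at most 1 across per trip to the east bank, so moving all 8 needs at least 8 loaded trips out, with a return between consecutive ones — at least 15 crossings.
The safety rule pushes this higher. Following every safe sequence of crossings, the most of the 8 that can be at the east bank as the rowboat arrives there on crossing 15 is 7 — never all 8.
So no plan with fewer than 17 crossings exists, and this one achieves 17:
1. Farmer goes to the east bank with sample A.  [the west bank: sample C, sample D, sample F, sample G, sample J, sample N, sample P | the east bank: sample A]
2. Farmer goes back to the west bank alone.  [the west bank: sample C, sample D, sample F, sample G, sample J, sample N, sample P | the east bank: sample A]
3. Farmer goes to the east bank with sample J.  [the west bank: sample C, sample D, sample F, sample G, sample N, sample P | the east bank: sample A, sample J]
4. Farmer goes back to the west bank alone.  [the west bank: sample C, sample D, sample F, sample G, sample N, sample P | the east bank: sample A, sample J]
5. Farmer goes to the east bank with sample G.  [the west bank: sample C, sample D, sample F, sample N, sample P | the east bank: sample A, sample G, sample J]
6. Farmer goes back to the west bank alone.  [the west bank: sample C, sample D, sample F, sample N, sample P | the east bank: sample A, sample G, sample J]
7. Farmer goes to the east bank with sample F.  [the west bank: sample C, sample D, sample N, sample P | the east bank: sample A, sample F, sample G, sample J]
8. Farmer goes back to the west bank alone.  [the west bank: sample C, sample D, sample N, sample P | the east bank: sample A, sample F, sample G, sample J]
9. Farmer goes to the east bank with sample N.  [the west bank: sample C, sample D, sample P | the east bank: sample A, sample F, sample G, sample J, sample N]
10. Farmer goes back to the west bank alone.  [the west bank: sample C, sample D, sample P | the east bank: sample A, sample F, sample G, sample J, sample N]
11. Farmer goes to the east bank with sample D.  [the west bank: sample C, sample P | the east bank: sample A, sample D, sample F, sample G, sample J, sample N]
12. Farmer goes back to the west bank with sample A.  [the west bank: sample A, sample C, sample P | the east bank: sample D, sample F, sample G, sample J, sample N]
13. Farmer goes to the east bank with sample P.  [the west bank: sample A, sample C | the east bank: sample D, sample F, sample G, sample J, sample N, sample P]
14. Farmer goes back to the west bank alone.  [the west bank: sample A, sample C | the east bank: sample D, sample F, sample G, sample J, sample N, sample P]
15. Farmer goes to the east bank with sample C.  [the west bank: sample A | the east bank: sample C, sample D, sample F, sample G, sample J, sample N, sample P]
16. Farmer goes back to the west bank alone.  [the west bank: sample A | the east bank: sample C, sample D, sample F, sample G, sample J, sample N, sample P]
17. Farmer goes to the east bank with sample A.  [the west bank: — | the east bank: sample A, sample C, sample D, sample F, sample G, sample J, sample N, sample P]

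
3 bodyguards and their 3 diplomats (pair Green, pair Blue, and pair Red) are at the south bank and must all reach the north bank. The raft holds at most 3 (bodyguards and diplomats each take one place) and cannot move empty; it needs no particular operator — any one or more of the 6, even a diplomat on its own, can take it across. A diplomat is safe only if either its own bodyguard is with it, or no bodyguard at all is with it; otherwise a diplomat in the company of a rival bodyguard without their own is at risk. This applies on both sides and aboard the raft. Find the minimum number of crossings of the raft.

Counting alone: each trip to the north bank takes at most 3 across and each return brings at least 1 back, so after t trips out (and t−1 returns) at most 3t − (t−1) of the 6 are across; that first reaches 6 at t = 3, so at least 5 crossings are needed.
The plan below uses exactly 5 crossings, so it is optimal:
1. bodyguard Green and diplomat Green cross → the north bank.
2. bodyguard Green crosses ← the south bank.
3. bodyguard Blue, bodyguard Green, and bodyguard Red cross → the north bank.
4. diplomat Green crosses ← the south bank.
5. diplomat Blue, diplomat Green, and diplomat Red cross → the north bank.

5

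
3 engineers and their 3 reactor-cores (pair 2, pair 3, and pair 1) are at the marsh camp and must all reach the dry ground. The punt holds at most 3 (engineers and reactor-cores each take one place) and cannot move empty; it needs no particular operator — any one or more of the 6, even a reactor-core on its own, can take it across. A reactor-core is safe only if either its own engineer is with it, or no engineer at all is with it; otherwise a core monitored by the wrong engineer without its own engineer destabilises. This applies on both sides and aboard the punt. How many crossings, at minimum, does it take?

Counting alone: each trip to the dry ground takes at most 3 across and each return brings at least 1 back, so after t trips out (and t−1 returns) at most 3t − (t−1) of the 6 are across; that first reaches 6 at t = 3, so at least 5 crossings are needed.
The plan below uses exactly 5 crossings, so it is optimal:
1. engineer 2 and reactor-core 2 cross → the dry ground.
2. engineer 2 crosses ← the marsh camp.
3. engineer 1, engineer 2, and engineer 3 cross → the dry ground.
4. reactor-core 2 crosses ← the marsh camp.
5. reactor-core 1, reactor-core 2, and reactor-core 3 cross → the dry ground.

5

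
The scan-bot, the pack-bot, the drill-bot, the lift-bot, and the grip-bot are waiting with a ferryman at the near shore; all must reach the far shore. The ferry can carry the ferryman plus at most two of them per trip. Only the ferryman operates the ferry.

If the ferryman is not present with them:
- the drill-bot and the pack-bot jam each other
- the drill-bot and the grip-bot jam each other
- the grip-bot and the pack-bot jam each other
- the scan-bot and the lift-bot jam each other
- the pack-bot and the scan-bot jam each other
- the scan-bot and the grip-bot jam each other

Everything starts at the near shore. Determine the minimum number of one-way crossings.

Whatever the first load, the items left behind include a forbidden pair without the ferryman. No opening move is safe, so no plan exists.

impossible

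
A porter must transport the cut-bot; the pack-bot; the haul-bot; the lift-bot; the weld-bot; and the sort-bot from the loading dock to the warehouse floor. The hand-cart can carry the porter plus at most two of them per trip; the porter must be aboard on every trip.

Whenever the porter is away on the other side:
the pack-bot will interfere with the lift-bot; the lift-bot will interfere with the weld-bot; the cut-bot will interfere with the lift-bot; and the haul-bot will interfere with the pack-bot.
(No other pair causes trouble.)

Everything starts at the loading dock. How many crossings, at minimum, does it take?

Counting alone: the porter can take at most 2 across per trip to the warehouse floor, so moving all 6 needs at least 3 loaded trips out, with a return between consecutive ones — at least 5 crossings.
The safety rule pushes this higher. Following every safe sequence of crossings, the most of the 6 that can be at the warehouse floor as the hand-cart arrives there on crossing 5 is 5 — never all 6.
So no plan with fewer than 7 crossings exists, and this one achieves 7:
1. Porter goes to the warehouse floor with the lift-bot and the pack-bot.
2. Porter goes back to the loading dock with the pack-bot.
3. Porter goes to the warehouse floor with the cut-bot and the pack-bot.
4. Porter goes back to the loading dock with the lift-bot.
5. Porter goes to the warehouse floor with the sort-bot and the weld-bot.
6. Porter goes back to the loading dock alone.
7. Porter goes to the warehouse floor with the haul-bot and the lift-bot.

7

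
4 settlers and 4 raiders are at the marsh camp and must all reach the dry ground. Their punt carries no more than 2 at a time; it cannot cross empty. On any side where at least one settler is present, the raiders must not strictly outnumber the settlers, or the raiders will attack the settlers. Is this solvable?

No

Following every safe sequence of crossings from the start, the most of the 8 that can be at the dry ground as the punt arrives there on crossings 1, 3, 5 is 2, 3, 4 respectively; the best ever achieved is 4 of 8.
From crossing 7 on, no configuration arises that was not already reachable earlier: only 11 distinct safe configurations (who is on which side, and where the punt is) can ever be reached, none of them has everyone across, and every continuation just revisits them. They are: 0 settlers + 0 raiders across (punt back at the start); 0 settlers + 1 raider across (punt there); 0 settlers + 1 raider across (punt back at the start); 0 settlers + 2 raiders across (punt there); 0 settlers + 2 raiders across (punt back at the start); 0 settlers + 3 raiders across (punt there); 0 settlers + 3 raiders across (punt back at the start); 0 settlers + 4 raiders across (punt there); 1 settler + 1 raider across (punt there); 1 settler + 1 raider across (punt back at the start); 2 settlers + 2 raiders across (punt there). So no valid plan exists.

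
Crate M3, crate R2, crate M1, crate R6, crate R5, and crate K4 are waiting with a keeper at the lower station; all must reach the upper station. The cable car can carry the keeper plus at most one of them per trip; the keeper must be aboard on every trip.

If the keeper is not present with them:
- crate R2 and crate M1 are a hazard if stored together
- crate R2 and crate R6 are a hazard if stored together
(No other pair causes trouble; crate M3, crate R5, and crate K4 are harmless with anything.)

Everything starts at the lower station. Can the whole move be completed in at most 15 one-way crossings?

Yes — this plan uses 13 crossings (≤ 15):
1. Keeper goes to the upper station with crate R2.  [the lower station: crate K4, crate M1, crate M3, crate R5, crate R6 | the upper station: crate R2]
2. Keeper goes back to the lower station alone.  [the lower station: crate K4, crate M1, crate M3, crate R5, crate R6 | the upper station: crate R2]
3. Keeper goes to the upper station with crate M3.  [the lower station: crate K4, crate M1, crate R5, crate R6 | the upper station: crate M3, crate R2]
4. Keeper goes back to the lower station alone.  [the lower station: crate K4, crate M1, crate R5, crate R6 | the upper station: crate M3, crate R2]
5. Keeper goes to the upper station with crate M1.  [the lower station: crate K4, crate R5, crate R6 | the upper station: crate M1, crate M3, crate R2]
6. Keeper goes back to the lower station with crate R2.  [the lower station: crate K4, crate R2, crate R5, crate R6 | the upper station: crate M1, crate M3]
7. Keeper goes to the upper station with crate R6.  [the lower station: crate K4, crate R2, crate R5 | the upper station: crate M1, crate M3, crate R6]
8. Keeper goes back to the lower station alone.  [the lower station: crate K4, crate R2, crate R5 | the upper station: crate M1, crate M3, crate R6]
9. Keeper goes to the upper station with crate R5.  [the lower station: crate K4, crate R2 | the upper station: crate M1, crate M3, crate R5, crate R6]
10. Keeper goes back to the lower station alone.  [the lower station: crate K4, crate R2 | the upper station: crate M1, crate M3, crate R5, crate R6]
11. Keeper goes to the upper station with crate K4.  [the lower station: crate R2 | the upper station: crate K4, crate M1, crate M3, crate R5, crate R6]
12. Keeper goes back to the lower station alone.  [the lower station: crate R2 | the upper station: crate K4, crate M1, crate M3, crate R5, crate R6]
13. Keeper goes to the upper station with crate R2.  [the lower station: — | the upper station: crate K4, crate M1, crate M3, crate R2, crate R5, crate R6]

Yes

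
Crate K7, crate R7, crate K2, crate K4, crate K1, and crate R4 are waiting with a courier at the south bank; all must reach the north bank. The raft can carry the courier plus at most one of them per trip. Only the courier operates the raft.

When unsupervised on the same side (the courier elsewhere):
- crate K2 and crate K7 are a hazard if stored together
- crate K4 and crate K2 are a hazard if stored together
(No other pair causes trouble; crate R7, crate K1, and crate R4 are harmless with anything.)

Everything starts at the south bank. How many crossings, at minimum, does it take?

Counting alone: the courier can take at most 1 across per trip to the north bank, so moving all 6 needs at least 6 loaded trips out, with a return between consecutive ones — at least 11 crossings.
The safety rule pushes this higher. Following every safe sequence of crossings, the most of the 6 that can be at the north bank as the raft arrives there on crossing 11 is 5 — never all 6.
So no plan with fewer than 13 crossings exists, and this one achieves 13:
1. Courier goes to the north bank with crate K2.  [the south bank: crate K1, crate K4, crate K7, crate R4, crate R7 | the north bank: crate K2]
2. Courier goes back to the south bank alone.  [the south bank: crate K1, crate K4, crate K7, crate R4, crate R7 | the north bank: crate K2]
3. Courier goes to the north bank with crate K7.  [the south bank: crate K1, crate K4, crate R4, crate R7 | the north bank: crate K2, crate K7]
4. Courier goes back to the south bank with crate K2.  [the south bank: crate K1, crate K2, crate K4, crate R4, crate R7 | the north bank: crate K7]
5. Courier goes to the north bank with crate K4.  [the south bank: crate K1, crate K2, crate R4, crate R7 | the north bank: crate K4, crate K7]
6. Courier goes back to the south bank alone.  [the south bank: crate K1, crate K2, crate R4, crate R7 | the north bank: crate K4, crate K7]
7. Courier goes to the north bank with crate R7.  [the south bank: crate K1, crate K2, crate R4 | the north bank: crate K4, crate K7, crate R7]
8. Courier goes back to the south bank alone.  [the south bank: crate K1, crate K2, crate R4 | the north bank: crate K4, crate K7, crate R7]
9. Courier goes to the north bank with crate K1.  [the south bank: crate K2, crate R4 | the north bank: crate K1, crate K4, crate K7, crate R7]
10. Courier goes back to the south bank alone.  [the south bank: crate K2, crate R4 | the north bank: crate K1, crate K4, crate K7, crate R7]
11. Courier goes to the north bank with crate R4.  [the south bank: crate K2 | the north bank: crate K1, crate K4, crate K7, crate R4, crate R7]
12. Courier goes back to the south bank alone.  [the south bank: crate K2 | the north bank: crate K1, crate K4, crate K7, crate R4, crate R7]
13. Courier goes to the north bank with crate K2.  [the south bank: — | the north bank: crate K1, crate K2, crate K4, crate K7, crate R4, crate R7]

13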